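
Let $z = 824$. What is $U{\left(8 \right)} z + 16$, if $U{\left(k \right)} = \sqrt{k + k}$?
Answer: $3312$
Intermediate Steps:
$U{\left(k \right)} = \sqrt{2} \sqrt{k}$ ($U{\left(k \right)} = \sqrt{2 k} = \sqrt{2} \sqrt{k}$)
$U{\left(8 \right)} z + 16 = \sqrt{2} \sqrt{8} \cdot 824 + 16 = \sqrt{2} \cdot 2 \sqrt{2} \cdot 824 + 16 = 4 \cdot 824 + 16 = 3296 + 16 = 3312$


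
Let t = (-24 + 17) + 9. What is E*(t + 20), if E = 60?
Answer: 1320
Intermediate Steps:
t = 2 (t = -7 + 9 = 2)
E*(t + 20) = 60*(2 + 20) = 60*22 = 1320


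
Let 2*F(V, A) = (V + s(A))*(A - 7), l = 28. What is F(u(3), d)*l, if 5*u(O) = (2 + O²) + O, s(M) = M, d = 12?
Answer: 1036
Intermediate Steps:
u(O) = ⅖ + O/5 + O²/5 (u(O) = ((2 + O²) + O)/5 = (2 + O + O²)/5 = ⅖ + O/5 + O²/5)
F(V, A) = (-7 + A)*(A + V)/2 (F(V, A) = ((V + A)*(A - 7))/2 = ((A + V)*(-7 + A))/2 = ((-7 + A)*(A + V))/2 = (-7 + A)*(A + V)/2)
F(u(3), d)*l = ((½)*12² - 7/2*12 - 7*(⅖ + (⅕)*3 + (⅕)*3²)/2 + (½)*12*(⅖ + (⅕)*3 + (⅕)*3²))*28 = ((½)*144 - 42 - 7*(⅖ + ⅗ + (⅕)*9)/2 + (½)*12*(⅖ + ⅗ + (⅕)*9))*28 = (72 - 42 - 7*(⅖ + ⅗ + 9/5)/2 + (½)*12*(⅖ + ⅗ + 9/5))*28 = (72 - 42 - 7/2*14/5 + (½)*12*(14/5))*28 = (72 - 42 - 49/5 + 84/5)*28 = 37*28 = 1036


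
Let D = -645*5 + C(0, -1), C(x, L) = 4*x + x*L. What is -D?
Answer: 3225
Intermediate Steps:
C(x, L) = 4*x + L*x
D = -3225 (D = -645*5 + 0*(4 - 1) = -129*25 + 0*3 = -3225 + 0 = -3225)
-D = -1*(-3225) = 3225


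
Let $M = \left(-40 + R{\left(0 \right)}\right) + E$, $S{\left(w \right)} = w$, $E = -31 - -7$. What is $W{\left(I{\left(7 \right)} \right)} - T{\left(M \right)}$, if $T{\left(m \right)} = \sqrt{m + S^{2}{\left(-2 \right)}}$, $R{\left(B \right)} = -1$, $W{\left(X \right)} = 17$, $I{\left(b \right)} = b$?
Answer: $17 - i \sqrt{61} \approx 17.0 - 7.8102 i$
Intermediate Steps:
$E = -24$ ($E = -31 + 7 = -24$)
$M = -65$ ($M = \left(-40 - 1\right) - 24 = -41 - 24 = -65$)
$T{\left(m \right)} = \sqrt{4 + m}$ ($T{\left(m \right)} = \sqrt{m + \left(-2\right)^{2}} = \sqrt{m + 4} = \sqrt{4 + m}$)
$W{\left(I{\left(7 \right)} \right)} - T{\left(M \right)} = 17 - \sqrt{4 - 65} = 17 - \sqrt{-61} = 17 - i \sqrt{61}$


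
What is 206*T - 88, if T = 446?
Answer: 91788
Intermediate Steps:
206*T - 88 = 206*446 - 88 = 91876 - 88 = 91788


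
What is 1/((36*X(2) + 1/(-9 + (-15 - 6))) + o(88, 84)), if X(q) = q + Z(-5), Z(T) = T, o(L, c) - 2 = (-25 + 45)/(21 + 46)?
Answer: -2010/212527 ≈ -0.0094576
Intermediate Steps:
o(L, c) = 154/67 (o(L, c) = 2 + (-25 + 45)/(21 + 46) = 2 + 20/67 = 154/67)
X(q) = -5 + q (X(q) = q - 5 = -5 + q)
1/((36*X(2) + 1/(-9 + (-15 - 6))) + o(88, 84)) = 1/((36*(-5 + 2) + 1/(-9 + (-15 - 6))) + 154/67) = 1/((36*(-3) + 1/(-9 - 21)) + 154/67) = 1/((-108 + 1/(-30)) + 154/67) = 1/((-108 - 1/30) + 154/67) = 1/(-3241/30 + 154/67) = 1/(-212527/2010) = -2010/212527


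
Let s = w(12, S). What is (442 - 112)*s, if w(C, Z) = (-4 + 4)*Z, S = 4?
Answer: 0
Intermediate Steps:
w(C, Z) = 0 (w(C, Z) = 0*Z = 0)
s = 0
(442 - 112)*s = (442 - 112)*0 = 330*0 = 0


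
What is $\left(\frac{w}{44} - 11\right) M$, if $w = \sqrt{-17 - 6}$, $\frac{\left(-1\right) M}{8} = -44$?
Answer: $-3872 + 8 i \sqrt{23} \approx -3872.0 + 38.367 i$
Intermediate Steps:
$M = 352$ ($M = \left(-8\right) \left(-44\right) = 352$)
$w = i \sqrt{23}$ ($w = \sqrt{-23} = i \sqrt{23} \approx 4.7958 i$)
$\left(\frac{w}{44} - 11\right) M = \left(\frac{i \sqrt{23}}{44} - 11\right) 352 = \left(-11 + \frac{i \sqrt{23}}{44}\right) 352 = -3872 + 8 i \sqrt{23}$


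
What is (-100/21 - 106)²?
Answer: 5410276/441 ≈ 12268.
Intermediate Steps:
(-100/21 - 106)² = (-2326/21)² = 5410276/441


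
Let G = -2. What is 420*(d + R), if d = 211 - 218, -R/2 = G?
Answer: -1260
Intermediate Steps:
R = 4 (R = -2*(-2) = 4)
d = -7
420*(d + R) = 420*(-7 + 4) = 420*(-3) = -1260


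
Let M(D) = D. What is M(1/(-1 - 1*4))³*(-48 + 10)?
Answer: 38/125 ≈ 0.30400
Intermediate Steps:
M(1/(-1 - 1*4))³*(-48 + 10) = (1/(-1 - 1*4))³*(-48 + 10) = (1/(-1 - 4))³*(-38) = (1/(-5))³*(-38) = (-⅕)³*(-38) = -1/125*(-38) = 38/125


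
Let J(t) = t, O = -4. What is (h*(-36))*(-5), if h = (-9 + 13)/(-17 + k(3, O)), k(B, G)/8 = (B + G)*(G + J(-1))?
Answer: 720/23 ≈ 31.304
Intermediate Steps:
k(B, G) = 8*(-1 + G)*(B + G) (k(B, G) = 8*((B + G)*(G - 1)) = 8*((B + G)*(-1 + G)) = 8*((-1 + G)*(B + G)) = 8*(-1 + G)*(B + G))
h = 4/23 (h = (-9 + 13)/(-17 + (-8*3 - 8*(-4) + 8*(-4)² + 8*3*(-4))) = 4/(-17 + (-24 + 32 + 8*16 - 96)) = 4/(-17 + (-24 + 32 + 128 - 96)) = 4/(-17 + 40) = 4/23 ≈ 0.17391)
(h*(-36))*(-5) = ((4/23)*(-36))*(-5) = -144/23*(-5) = 720/23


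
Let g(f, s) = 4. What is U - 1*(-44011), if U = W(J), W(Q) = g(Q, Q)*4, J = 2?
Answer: 44027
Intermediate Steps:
W(Q) = 16 (W(Q) = 4*4 = 16)
U = 16
U - 1*(-44011) = 16 - 1*(-44011) = 16 + 44011 = 44027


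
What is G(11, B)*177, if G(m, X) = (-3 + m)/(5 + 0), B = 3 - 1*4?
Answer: 1416/5 ≈ 283.20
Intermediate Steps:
B = -1 (B = 3 - 4 = -1)
G(m, X) = -⅗ + m/5 (G(m, X) = (-3 + m)/5 = (-3 + m)*(⅕) = -⅗ + m/5)
G(11, B)*177 = (-⅗ + (⅕)*11)*177 = (-⅗ + 11/5)*177 = (8/5)*177 = 1416/5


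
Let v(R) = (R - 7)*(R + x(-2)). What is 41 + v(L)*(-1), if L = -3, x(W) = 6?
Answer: 71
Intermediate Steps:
v(R) = (-7 + R)*(6 + R) (v(R) = (R - 7)*(R + 6) = (-7 + R)*(6 + R))
41 + v(L)*(-1) = 41 + (-42 + (-3)² - 1*(-3))*(-1) = 41 + (-42 + 9 + 3)*(-1) = 41 - 30*(-1) = 41 + 30 = 71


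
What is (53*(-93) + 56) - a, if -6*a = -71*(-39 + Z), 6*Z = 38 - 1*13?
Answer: -160589/36 ≈ -4460.8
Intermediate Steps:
Z = 25/6 (Z = (38 - 1*13)/6 = (38 - 13)/6 = (⅙)*25 = 25/6 ≈ 4.1667)
a = -14839/36 (a = -(-71)*(-39 + 25/6)/6 = -(-71)*(-209)/(6*6) = -⅙*14839/6 = -14839/36 ≈ -412.19)
(53*(-93) + 56) - a = (53*(-93) + 56) - 1*(-14839/36) = (-4929 + 56) + 14839/36 = -4873 + 14839/36 = -160589/36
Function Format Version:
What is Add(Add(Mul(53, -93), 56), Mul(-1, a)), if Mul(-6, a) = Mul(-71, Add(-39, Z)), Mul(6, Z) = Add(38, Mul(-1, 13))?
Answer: Rational(-160589, 36) ≈ -4460.8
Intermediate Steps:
Z = Rational(25, 6) (Z = Mul(Rational(1, 6), Add(38, Mul(-1, 13))) = Mul(Rational(1, 6), Add(38, -13)) = Mul(Rational(1, 6), 25) = Rational(25, 6) ≈ 4.1667)
a = Rational(-14839, 36) (a = Mul(Rational(-1, 6), Mul(-71, Add(-39, Rational(25, 6)))) = Mul(Rational(-1, 6), Mul(-71, Rational(-209, 6))) = Mul(Rational(-1, 6), Rational(14839, 6)) = Rational(-14839, 36) ≈ -412.19)
Add(Add(Mul(53, -93), 56), Mul(-1, a)) = Add(Add(Mul(53, -93), 56), Mul(-1, Rational(-14839, 36))) = Add(Add(-4929, 56), Rational(14839, 36)) = Add(-4873, Rational(14839, 36)) = Rational(-160589, 36)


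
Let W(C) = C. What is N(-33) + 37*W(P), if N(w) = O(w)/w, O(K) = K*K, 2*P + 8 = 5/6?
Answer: -1987/12 ≈ -165.58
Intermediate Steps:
P = -43/12 (P = -4 + (5/6)/2 = -4 + (5*(⅙))/2 = -4 + (½)*(⅚) = -4 + 5/12 = -43/12 ≈ -3.5833)
O(K) = K²
N(w) = w (N(w) = w²/w = w)
N(-33) + 37*W(P) = -33 + 37*(-43/12) = -33 - 1591/12 = -1987/12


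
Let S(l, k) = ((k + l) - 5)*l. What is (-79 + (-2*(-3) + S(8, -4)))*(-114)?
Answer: 9234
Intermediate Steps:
S(l, k) = l*(-5 + k + l) (S(l, k) = (-5 + k + l)*l = l*(-5 + k + l))
(-79 + (-2*(-3) + S(8, -4)))*(-114) = (-79 + (-2*(-3) + 8*(-5 - 4 + 8)))*(-114) = (-79 + (6 + 8*(-1)))*(-114) = (-79 + (6 - 8))*(-114) = (-79 - 2)*(-114) = -81*(-114) = 9234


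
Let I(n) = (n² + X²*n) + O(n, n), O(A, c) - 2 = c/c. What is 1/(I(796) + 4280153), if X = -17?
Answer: 1/5143816 ≈ 1.9441e-7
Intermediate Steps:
O(A, c) = 3 (O(A, c) = 2 + c/c = 2 + 1 = 3)
I(n) = 3 + n² + 289*n (I(n) = (n² + (-17)²*n) + 3 = (n² + 289*n) + 3 = 3 + n² + 289*n)
1/(I(796) + 4280153) = 1/((3 + 796² + 289*796) + 4280153) = 1/((3 + 633616 + 230044) + 4280153) = 1/(863663 + 4280153) = 1/5143816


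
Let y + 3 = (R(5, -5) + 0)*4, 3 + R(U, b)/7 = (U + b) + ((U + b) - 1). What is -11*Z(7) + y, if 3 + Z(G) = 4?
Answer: -126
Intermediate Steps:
Z(G) = 1 (Z(G) = -3 + 4 = 1)
R(U, b) = -28 + 14*U + 14*b (R(U, b) = -21 + 7*((U + b) + ((U + b) - 1)) = -21 + 7*((U + b) + (-1 + U + b)) = -21 + 7*(-1 + 2*U + 2*b) = -21 + (-7 + 14*U + 14*b) = -28 + 14*U + 14*b)
y = -115 (y = -3 + ((-28 + 14*5 + 14*(-5)) + 0)*4 = -3 + ((-28 + 70 - 70) + 0)*4 = -3 + (-28 + 0)*4 = -3 - 28*4 = -3 - 112 = -115)
-11*Z(7) + y = -11*1 - 115 = -11 - 115 = -126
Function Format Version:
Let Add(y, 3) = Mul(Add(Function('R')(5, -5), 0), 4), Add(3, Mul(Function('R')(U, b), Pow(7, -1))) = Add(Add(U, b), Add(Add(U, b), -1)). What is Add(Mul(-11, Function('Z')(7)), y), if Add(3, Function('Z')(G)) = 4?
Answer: -126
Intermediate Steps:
Function('Z')(G) = 1 (Function('Z')(G) = Add(-3, 4) = 1)
Function('R')(U, b) = Add(-28, Mul(14, U), Mul(14, b)) (Function('R')(U, b) = Add(-21, Mul(7, Add(Add(U, b), Add(Add(U, b), -1)))) = Add(-21, Mul(7, Add(Add(U, b), Add(-1, U, b)))) = Add(-21, Mul(7, Add(-1, Mul(2, U), Mul(2, b)))) = Add(-21, Add(-7, Mul(14, U), Mul(14, b))) = Add(-28, Mul(14, U), Mul(14, b)))
y = -115 (y = Add(-3, Mul(Add(Add(-28, Mul(14, 5), Mul(14, -5)), 0), 4)) = Add(-3, Mul(Add(Add(-28, 70, -70), 0), 4)) = Add(-3, Mul(Add(-28, 0), 4)) = Add(-3, Mul(-28, 4)) = Add(-3, -112) = -115)
Add(Mul(-11, Function('Z')(7)), y) = Add(Mul(-11, 1), -115) = Add(-11, -115) = -126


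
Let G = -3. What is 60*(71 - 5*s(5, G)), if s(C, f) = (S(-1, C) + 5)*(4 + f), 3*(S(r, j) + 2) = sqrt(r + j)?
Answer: 3160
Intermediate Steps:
S(r, j) = -2 + sqrt(j + r)/3 (S(r, j) = -2 + sqrt(r + j)/3 = -2 + sqrt(j + r)/3)
s(C, f) = (3 + sqrt(-1 + C)/3)*(4 + f) (s(C, f) = ((-2 + sqrt(C - 1)/3) + 5)*(4 + f) = ((-2 + sqrt(-1 + C)/3) + 5)*(4 + f) = (3 + sqrt(-1 + C)/3)*(4 + f))
60*(71 - 5*s(5, G)) = 60*(71 - 5*(12 + 3*(-3) + 4*sqrt(-1 + 5)/3 + (1/3)*(-3)*sqrt(-1 + 5))) = 60*(71 - 5*(12 - 9 + 4*sqrt(4)/3 + (1/3)*(-3)*sqrt(4))) = 60*(71 - 5*(12 - 9 + (4/3)*2 + (1/3)*(-3)*2)) = 60*(71 - 5*(12 - 9 + 8/3 - 2)) = 60*(71 - 5*11/3) = 60*(71 - 55/3) = 60*(158/3) = 3160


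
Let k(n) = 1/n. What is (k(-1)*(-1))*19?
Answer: 19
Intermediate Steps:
(k(-1)*(-1))*19 = (-1/(-1))*19 = -1*(-1)*19 = 1*19 = 19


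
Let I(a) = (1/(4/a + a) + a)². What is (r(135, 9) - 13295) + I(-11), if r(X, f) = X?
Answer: -203704004/15625 ≈ -13037.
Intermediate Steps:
I(a) = (a + 1/(a + 4/a))² (I(a) = (1/(a + 4/a) + a)² = (a + 1/(a + 4/a))²)
(r(135, 9) - 13295) + I(-11) = (135 - 13295) + (-11)²*(5 + (-11)²)²/(4 + (-11)²)² = -13160 + 121*(5 + 121)²/(4 + 121)² = -13160 + 121*126²/125² = -13160 + 121*(1/15625)*15876 = -13160 + 1920996/15625 = -203704004/15625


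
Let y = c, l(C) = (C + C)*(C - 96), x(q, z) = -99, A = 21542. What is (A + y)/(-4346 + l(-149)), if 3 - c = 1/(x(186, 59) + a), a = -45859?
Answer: 330055037/1051886704 ≈ 0.31377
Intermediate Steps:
l(C) = 2*C*(-96 + C) (l(C) = (2*C)*(-96 + C) = 2*C*(-96 + C))
c = 137875/45958 (c = 3 - 1/(-99 - 45859) = 3 - 1/(-45958) = 3 - 1*(-1/45958) = 3 + 1/45958 = 137875/45958 ≈ 3.0000)
y = 137875/45958 ≈ 3.0000
(A + y)/(-4346 + l(-149)) = (21542 + 137875/45958)/(-4346 + 2*(-149)*(-96 - 149)) = 990165111/(45958*(-4346 + 2*(-149)*(-245))) = 990165111/(45958*(-4346 + 73010)) = (990165111/45958)/68664 = (990165111/45958)*(1/68664) = 330055037/1051886704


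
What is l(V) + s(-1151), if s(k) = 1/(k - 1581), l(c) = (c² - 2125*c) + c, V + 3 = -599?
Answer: 4483354063/2732 ≈ 1.6411e+6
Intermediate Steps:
V = -602 (V = -3 - 599 = -602)
l(c) = c² - 2124*c
s(k) = 1/(-1581 + k)
l(V) + s(-1151) = -602*(-2124 - 602) + 1/(-1581 - 1151) = -602*(-2726) + 1/(-2732) = 1641052 - 1/2732 = 4483354063/2732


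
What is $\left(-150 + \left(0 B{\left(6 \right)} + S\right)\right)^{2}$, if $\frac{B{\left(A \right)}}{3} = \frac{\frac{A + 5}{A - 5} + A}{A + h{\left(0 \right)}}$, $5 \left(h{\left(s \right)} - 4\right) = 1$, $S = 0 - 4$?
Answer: $23716$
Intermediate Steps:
$S = -4$ ($S = 0 - 4 = -4$)
$h{\left(s \right)} = \frac{21}{5}$ ($h{\left(s \right)} = 4 + \frac{1}{5} \cdot 1 = 4 + \frac{1}{5} = \frac{21}{5}$)
$B{\left(A \right)} = \frac{3 \left(A + \frac{5 + A}{-5 + A}\right)}{\frac{21}{5} + A}$ ($B{\left(A \right)} = 3 \frac{\frac{A + 5}{A - 5} + A}{A + \frac{21}{5}} = 3 \frac{\frac{5 + A}{-5 + A} + A}{\frac{21}{5} + A} = 3 \frac{A + \frac{5 + A}{-5 + A}}{\frac{21}{5} + A} = \frac{3 \left(A + \frac{5 + A}{-5 + A}\right)}{\frac{21}{5} + A}$)
$\left(-150 + \left(0 B{\left(6 \right)} + S\right)\right)^{2} = \left(-150 - \left(4 + 0 \frac{15 \left(5 + 6^{2} - 24\right)}{-105 - 24 + 5 \cdot 6^{2}}\right)\right)^{2} = \left(-150 - \left(4 + 0 \frac{15 \left(5 + 36 - 24\right)}{-105 - 24 + 5 \cdot 36}\right)\right)^{2} = \left(-150 - \left(4 + 0 \cdot 15 \frac{1}{-105 - 24 + 180} \cdot 17\right)\right)^{2} = \left(-150 - \left(4 + 0 \cdot 15 \cdot \frac{1}{51} \cdot 17\right)\right)^{2} = \left(-150 + \left(0 \cdot 5 - 4\right)\right)^{2} = \left(-150 + \left(0 - 4\right)\right)^{2} = \left(-150 - 4\right)^{2} = \left(-154\right)^{2} = 23716$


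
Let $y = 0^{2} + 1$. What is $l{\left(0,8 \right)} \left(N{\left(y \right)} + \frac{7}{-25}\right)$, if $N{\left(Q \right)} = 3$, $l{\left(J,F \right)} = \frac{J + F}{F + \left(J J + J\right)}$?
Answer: $\frac{68}{25} \approx 2.72$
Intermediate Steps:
$y = 1$ ($y = 0 + 1 = 1$)
$l{\left(J,F \right)} = \frac{F + J}{F + J + J^{2}}$ ($l{\left(J,F \right)} = \frac{F + J}{F + \left(J^{2} + J\right)} = \frac{F + J}{F + \left(J + J^{2}\right)} = \frac{F + J}{F + J + J^{2}}$)
$l{\left(0,8 \right)} \left(N{\left(y \right)} + \frac{7}{-25}\right) = \frac{8 + 0}{8 + 0 + 0^{2}} \left(3 + \frac{7}{-25}\right) = \frac{1}{8 + 0 + 0} \cdot 8 \left(3 + 7 \left(- \frac{1}{25}\right)\right) = \frac{1}{8} \cdot 8 \left(3 - \frac{7}{25}\right) = \frac{1}{8} \cdot 8 \cdot \frac{68}{25} = 1 \cdot \frac{68}{25} = \frac{68}{25}$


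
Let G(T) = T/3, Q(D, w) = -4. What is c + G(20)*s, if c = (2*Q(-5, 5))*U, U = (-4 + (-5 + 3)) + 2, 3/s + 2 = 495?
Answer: 15796/493 ≈ 32.041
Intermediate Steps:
s = 3/493 (s = 3/(-2 + 495) = 3/493 ≈ 0.0060852)
U = -4 (U = (-4 - 2) + 2 = -6 + 2 = -4)
G(T) = T/3 (G(T) = T*(⅓) = T/3)
c = 32 (c = (2*(-4))*(-4) = -8*(-4) = 32)
c + G(20)*s = 32 + ((⅓)*20)*(3/493) = 32 + (20/3)*(3/493) = 32 + 20/493 = 15796/493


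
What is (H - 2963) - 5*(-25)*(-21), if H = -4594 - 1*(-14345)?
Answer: 4163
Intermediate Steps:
H = 9751 (H = -4594 + 14345 = 9751)
(H - 2963) - 5*(-25)*(-21) = (9751 - 2963) - 5*(-25)*(-21) = 6788 + 125*(-21) = 6788 - 2625 = 4163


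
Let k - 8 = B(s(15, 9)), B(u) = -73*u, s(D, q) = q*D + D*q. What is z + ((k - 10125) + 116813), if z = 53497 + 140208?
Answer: 280691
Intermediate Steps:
s(D, q) = 2*D*q (s(D, q) = D*q + D*q = 2*D*q)
k = -19702 (k = 8 - 146*15*9 = 8 - 73*270 = 8 - 19710 = -19702)
z = 193705
z + ((k - 10125) + 116813) = 193705 + ((-19702 - 10125) + 116813) = 193705 + (-29827 + 116813) = 193705 + 86986 = 280691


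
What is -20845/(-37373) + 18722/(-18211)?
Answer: -320089011/680599703 ≈ -0.47030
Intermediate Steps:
-20845/(-37373) + 18722/(-18211) = -20845*(-1/37373) + 18722*(-1/18211) = 20845/37373 - 18722/18211 = -320089011/680599703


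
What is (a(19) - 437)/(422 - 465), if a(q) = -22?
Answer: 459/43 ≈ 10.674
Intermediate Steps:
(a(19) - 437)/(422 - 465) = (-22 - 437)/(422 - 465) = -459/(-43) = -459*(-1/43) = 459/43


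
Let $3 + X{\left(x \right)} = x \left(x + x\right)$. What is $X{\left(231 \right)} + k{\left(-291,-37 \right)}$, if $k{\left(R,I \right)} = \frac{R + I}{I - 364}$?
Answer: $\frac{42794647}{401} \approx 1.0672 \cdot 10^{5}$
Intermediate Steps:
$k{\left(R,I \right)} = \frac{I + R}{-364 + I}$
$X{\left(x \right)} = -3 + 2 x^{2}$ ($X{\left(x \right)} = -3 + x \left(x + x\right) = -3 + x 2 x = -3 + 2 x^{2}$)
$X{\left(231 \right)} + k{\left(-291,-37 \right)} = \left(-3 + 2 \cdot 231^{2}\right) + \frac{-37 - 291}{-364 - 37} = \left(-3 + 2 \cdot 53361\right) + \frac{1}{-401} \left(-328\right) = \left(-3 + 106722\right) - - \frac{328}{401} = 106719 + \frac{328}{401} = \frac{42794647}{401}$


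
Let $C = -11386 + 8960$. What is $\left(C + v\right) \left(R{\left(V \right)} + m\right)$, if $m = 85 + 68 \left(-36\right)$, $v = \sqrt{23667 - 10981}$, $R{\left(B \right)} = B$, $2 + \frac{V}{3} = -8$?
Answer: $5805418 - 2393 \sqrt{12686} \approx 5.5359 \cdot 10^{6}$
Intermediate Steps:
$V = -30$ ($V = -6 + 3 \left(-8\right) = -6 - 24 = -30$)
$v = \sqrt{12686} \approx 112.63$
$C = -2426$
$m = -2363$ ($m = 85 - 2448 = -2363$)
$\left(C + v\right) \left(R{\left(V \right)} + m\right) = \left(-2426 + \sqrt{12686}\right) \left(-30 - 2363\right) = \left(-2426 + \sqrt{12686}\right) \left(-2393\right) = 5805418 - 2393 \sqrt{12686}$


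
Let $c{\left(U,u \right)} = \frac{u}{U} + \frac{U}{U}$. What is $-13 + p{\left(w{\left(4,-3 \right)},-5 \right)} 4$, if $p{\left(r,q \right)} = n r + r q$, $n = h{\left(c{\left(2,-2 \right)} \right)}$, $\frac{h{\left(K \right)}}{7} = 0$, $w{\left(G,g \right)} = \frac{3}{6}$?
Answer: $-23$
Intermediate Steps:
$w{\left(G,g \right)} = \frac{1}{2}$ ($w{\left(G,g \right)} = 3 \cdot \frac{1}{6} = \frac{1}{2}$)
$c{\left(U,u \right)} = 1 + \frac{u}{U}$ ($c{\left(U,u \right)} = \frac{u}{U} + 1 = 1 + \frac{u}{U}$)
$h{\left(K \right)} = 0$ ($h{\left(K \right)} = 7 \cdot 0 = 0$)
$n = 0$
$p{\left(r,q \right)} = q r$ ($p{\left(r,q \right)} = 0 r + r q = 0 + q r = q r$)
$-13 + p{\left(w{\left(4,-3 \right)},-5 \right)} 4 = -13 + \left(-5\right) \frac{1}{2} \cdot 4 = -13 - 10 = -23$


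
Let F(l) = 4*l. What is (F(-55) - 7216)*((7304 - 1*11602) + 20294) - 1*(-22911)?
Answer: -118923345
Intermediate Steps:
(F(-55) - 7216)*((7304 - 1*11602) + 20294) - 1*(-22911) = (4*(-55) - 7216)*((7304 - 1*11602) + 20294) - 1*(-22911) = (-220 - 7216)*((7304 - 11602) + 20294) + 22911 = -7436*(-4298 + 20294) + 22911 = -7436*15996 + 22911 = -118946256 + 22911 = -118923345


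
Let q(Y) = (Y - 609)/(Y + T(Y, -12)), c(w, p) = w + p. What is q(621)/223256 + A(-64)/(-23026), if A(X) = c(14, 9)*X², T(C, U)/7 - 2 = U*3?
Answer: -1006930962709/246110660906 ≈ -4.0914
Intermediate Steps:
T(C, U) = 14 + 21*U (T(C, U) = 14 + 7*(U*3) = 14 + 7*(3*U) = 14 + 21*U)
c(w, p) = p + w
A(X) = 23*X² (A(X) = (9 + 14)*X² = 23*X²)
q(Y) = (-609 + Y)/(-238 + Y) (q(Y) = (Y - 609)/(Y + (14 + 21*(-12))) = (-609 + Y)/(Y + (14 - 252)) = (-609 + Y)/(Y - 238) = (-609 + Y)/(-238 + Y))
q(621)/223256 + A(-64)/(-23026) = ((-609 + 621)/(-238 + 621))/223256 + (23*(-64)²)/(-23026) = (12/383)*(1/223256) + (23*4096)*(-1/23026) = ((1/383)*12)*(1/223256) + 94208*(-1/23026) = (12/383)*(1/223256) - 47104/11513 = 3/21376762 - 47104/11513 = -1006930962709/246110660906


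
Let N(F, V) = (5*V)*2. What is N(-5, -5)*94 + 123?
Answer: -4577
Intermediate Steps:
N(F, V) = 10*V
N(-5, -5)*94 + 123 = (10*(-5))*94 + 123 = -50*94 + 123 = -4700 + 123 = -4577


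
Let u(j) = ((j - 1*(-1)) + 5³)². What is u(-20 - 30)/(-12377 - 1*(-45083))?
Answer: 2888/16353 ≈ 0.17660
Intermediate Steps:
u(j) = (126 + j)² (u(j) = ((j + 1) + 125)² = ((1 + j) + 125)² = (126 + j)²)
u(-20 - 30)/(-12377 - 1*(-45083)) = (126 + (-20 - 30))²/(-12377 - 1*(-45083)) = (126 - 50)²/(-12377 + 45083) = 76²/32706 = 5776*(1/32706) = 2888/16353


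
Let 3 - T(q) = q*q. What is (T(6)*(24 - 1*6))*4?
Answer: -2376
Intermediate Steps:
T(q) = 3 - q² (T(q) = 3 - q*q = 3 - q²)
(T(6)*(24 - 1*6))*4 = ((3 - 1*6²)*(24 - 1*6))*4 = ((3 - 1*36)*(24 - 6))*4 = ((3 - 36)*18)*4 = -33*18*4 = -594*4 = -2376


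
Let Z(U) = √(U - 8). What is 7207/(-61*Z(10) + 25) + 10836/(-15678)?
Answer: -161036259/5937607 - 439627*√2/6817 ≈ -118.32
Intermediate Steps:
Z(U) = √(-8 + U)
7207/(-61*Z(10) + 25) + 10836/(-15678) = 7207/(-61*√(-8 + 10) + 25) + 10836/(-15678) = 7207/(-61*√2 + 25) + 10836*(-1/15678) = 7207/(25 - 61*√2) - 602/871 = -602/871 + 7207/(25 - 61*√2)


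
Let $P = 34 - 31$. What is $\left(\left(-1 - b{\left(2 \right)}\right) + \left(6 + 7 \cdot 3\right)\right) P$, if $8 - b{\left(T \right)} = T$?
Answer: $60$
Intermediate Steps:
$P = 3$
$b{\left(T \right)} = 8 - T$
$\left(\left(-1 - b{\left(2 \right)}\right) + \left(6 + 7 \cdot 3\right)\right) P = \left(\left(-1 - \left(8 - 2\right)\right) + \left(6 + 7 \cdot 3\right)\right) 3 = \left(\left(-1 - \left(8 - 2\right)\right) + \left(6 + 21\right)\right) 3 = \left(\left(-1 - 6\right) + 27\right) 3 = \left(-7 + 27\right) 3 = 20 \cdot 3 = 60$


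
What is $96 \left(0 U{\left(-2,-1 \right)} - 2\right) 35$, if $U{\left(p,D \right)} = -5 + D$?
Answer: $-6720$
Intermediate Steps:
$96 \left(0 U{\left(-2,-1 \right)} - 2\right) 35 = 96 \left(0 \left(-5 - 1\right) - 2\right) 35 = 96 \left(0 \left(-6\right) - 2\right) 35 = 96 \left(0 - 2\right) 35 = 96 \left(-2\right) 35 = \left(-192\right) 35 = -6720$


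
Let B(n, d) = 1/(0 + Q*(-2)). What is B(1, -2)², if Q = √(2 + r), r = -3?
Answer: -¼ ≈ -0.25000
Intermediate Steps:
Q = I (Q = √(2 - 3) = √(-1) = I ≈ 1.0*I)
B(n, d) = I/2 (B(n, d) = 1/(0 + I*(-2)) = 1/(0 - 2*I) = 1/(-2*I) = I/2)
B(1, -2)² = (I/2)² = -¼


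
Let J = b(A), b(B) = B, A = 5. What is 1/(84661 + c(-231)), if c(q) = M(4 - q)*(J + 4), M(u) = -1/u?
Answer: 235/19895326 ≈ 1.1812e-5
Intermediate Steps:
J = 5
c(q) = -9/(4 - q) (c(q) = (-1/(4 - q))*(5 + 4) = -1/(4 - q)*9 = -9/(4 - q))
1/(84661 + c(-231)) = 1/(84661 + 9/(-4 - 231)) = 1/(84661 + 9/(-235)) = 1/(84661 + 9*(-1/235)) = 1/(84661 - 9/235) = 1/(19895326/235) = 235/19895326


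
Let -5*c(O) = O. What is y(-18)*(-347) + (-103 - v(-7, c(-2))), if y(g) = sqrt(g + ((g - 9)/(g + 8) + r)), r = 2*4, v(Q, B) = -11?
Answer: -92 - 347*I*sqrt(730)/10 ≈ -92.0 - 937.54*I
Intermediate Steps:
c(O) = -O/5
r = 8
y(g) = sqrt(8 + g + (-9 + g)/(8 + g)) (y(g) = sqrt(g + ((g - 9)/(g + 8) + 8)) = sqrt(g + ((-9 + g)/(8 + g) + 8)) = sqrt(g + (8 + (-9 + g)/(8 + g))) = sqrt(8 + g + (-9 + g)/(8 + g)))
y(-18)*(-347) + (-103 - v(-7, c(-2))) = sqrt((-9 - 18 + (8 - 18)**2)/(8 - 18))*(-347) + (-103 - 1*(-11)) = sqrt((-9 - 18 + (-10)**2)/(-10))*(-347) + (-103 + 11) = sqrt(-(-9 - 18 + 100)/10)*(-347) - 92 = sqrt(-1/10*73)*(-347) - 92 = sqrt(-73/10)*(-347) - 92 = (I*sqrt(730)/10)*(-347) - 92 = -347*I*sqrt(730)/10 - 92 = -92 - 347*I*sqrt(730)/10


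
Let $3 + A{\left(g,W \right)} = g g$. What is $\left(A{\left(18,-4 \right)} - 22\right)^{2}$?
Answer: $89401$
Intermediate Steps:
$A{\left(g,W \right)} = -3 + g^{2}$ ($A{\left(g,W \right)} = -3 + g g = -3 + g^{2}$)
$\left(A{\left(18,-4 \right)} - 22\right)^{2} = \left(\left(-3 + 18^{2}\right) - 22\right)^{2} = \left(\left(-3 + 324\right) - 22\right)^{2} = \left(321 - 22\right)^{2} = 299^{2} = 89401$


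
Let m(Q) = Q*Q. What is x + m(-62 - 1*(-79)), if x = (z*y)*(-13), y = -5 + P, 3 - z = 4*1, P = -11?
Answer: 81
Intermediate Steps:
z = -1 (z = 3 - 4 = -1)
m(Q) = Q**2
y = -16 (y = -5 - 11 = -16)
x = -208 (x = -1*(-16)*(-13) = 16*(-13) = -208)
x + m(-62 - 1*(-79)) = -208 + (-62 - 1*(-79))**2 = -208 + (-62 + 79)**2 = -208 + 17**2 = -208 + 289 = 81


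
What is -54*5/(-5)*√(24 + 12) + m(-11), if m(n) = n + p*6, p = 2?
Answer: 325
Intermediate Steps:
m(n) = 12 + n (m(n) = n + 2*6 = n + 12 = 12 + n)
-54*5/(-5)*√(24 + 12) + m(-11) = -54*5/(-5)*√(24 + 12) + (12 - 11) = -54*5*(-⅕)*√36 + 1 = -(-54)*6 + 1 = -54*(-6) + 1 = 324 + 1 = 325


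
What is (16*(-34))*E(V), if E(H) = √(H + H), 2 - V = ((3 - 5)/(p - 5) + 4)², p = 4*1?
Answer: -1088*I*√17 ≈ -4485.9*I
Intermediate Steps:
p = 4
V = -34 (V = 2 - ((3 - 5)/(4 - 5) + 4)² = 2 - (-2/(-1) + 4)² = 2 - (-2*(-1) + 4)² = 2 - (2 + 4)² = 2 - 1*6² = 2 - 1*36 = 2 - 36 = -34)
E(H) = √2*√H (E(H) = √(2*H) = √2*√H)
(16*(-34))*E(V) = (16*(-34))*(√2*√(-34)) = -544*√2*I*√34 = -1088*I*√17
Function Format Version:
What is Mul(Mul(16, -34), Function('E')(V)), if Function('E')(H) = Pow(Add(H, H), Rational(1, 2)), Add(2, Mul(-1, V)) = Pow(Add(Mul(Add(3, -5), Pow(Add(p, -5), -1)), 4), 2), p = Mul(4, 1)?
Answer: Mul(-1088, I, Pow(17, Rational(1, 2))) ≈ Mul(-4485.9, I)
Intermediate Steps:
p = 4
V = -34 (V = Add(2, Mul(-1, Pow(Add(Mul(Add(3, -5), Pow(Add(4, -5), -1)), 4), 2))) = Add(2, Mul(-1, Pow(Add(Mul(-2, Pow(-1, -1)), 4), 2))) = Add(2, Mul(-1, Pow(Add(Mul(-2, -1), 4), 2))) = Add(2, Mul(-1, Pow(Add(2, 4), 2))) = Add(2, Mul(-1, Pow(6, 2))) = Add(2, Mul(-1, 36)) = Add(2, -36) = -34)
Function('E')(H) = Mul(Pow(2, Rational(1, 2)), Pow(H, Rational(1, 2))) (Function('E')(H) = Pow(Mul(2, H), Rational(1, 2)) = Mul(Pow(2, Rational(1, 2)), Pow(H, Rational(1, 2))))
Mul(Mul(16, -34), Function('E')(V)) = Mul(Mul(16, -34), Mul(Pow(2, Rational(1, 2)), Pow(-34, Rational(1, 2)))) = Mul(-544, Mul(Pow(2, Rational(1, 2)), Mul(I, Pow(34, Rational(1, 2))))) = Mul(-544, Mul(2, I, Pow(17, Rational(1, 2)))) = Mul(-1088, I, Pow(17, Rational(1, 2)))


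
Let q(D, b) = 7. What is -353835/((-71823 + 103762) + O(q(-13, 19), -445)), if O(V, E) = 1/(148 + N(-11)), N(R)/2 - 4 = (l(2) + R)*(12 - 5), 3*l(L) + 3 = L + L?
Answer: -7076700/638783 ≈ -11.078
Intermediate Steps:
l(L) = -1 + 2*L/3 (l(L) = -1 + (L + L)/3 = -1 + (2*L)/3 = -1 + 2*L/3)
N(R) = 38/3 + 14*R (N(R) = 8 + 2*(((-1 + (⅔)*2) + R)*(12 - 5)) = 8 + 2*(((-1 + 4/3) + R)*7) = 8 + 2*((⅓ + R)*7) = 8 + 2*(7/3 + 7*R) = 8 + (14/3 + 14*R) = 38/3 + 14*R)
O(V, E) = 3/20 (O(V, E) = 1/(148 + (38/3 + 14*(-11))) = 1/(148 + (38/3 - 154)) = 1/(148 - 424/3) = 1/(20/3) = 3/20)
-353835/((-71823 + 103762) + O(q(-13, 19), -445)) = -353835/((-71823 + 103762) + 3/20) = -353835/(31939 + 3/20) = -353835/638783/20 = -353835*20/638783 = -7076700/638783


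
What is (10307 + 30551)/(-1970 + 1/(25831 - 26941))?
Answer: -45352380/2186701 ≈ -20.740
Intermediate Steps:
(10307 + 30551)/(-1970 + 1/(25831 - 26941)) = 40858/(-1970 + 1/(-1110)) = 40858/(-1970 - 1/1110) = 40858/(-2186701/1110) = 40858*(-1110/2186701) = -45352380/2186701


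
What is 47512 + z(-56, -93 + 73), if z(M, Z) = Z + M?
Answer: 47436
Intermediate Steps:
z(M, Z) = M + Z
47512 + z(-56, -93 + 73) = 47512 + (-56 + (-93 + 73)) = 47512 + (-56 - 20) = 47512 - 76 = 47436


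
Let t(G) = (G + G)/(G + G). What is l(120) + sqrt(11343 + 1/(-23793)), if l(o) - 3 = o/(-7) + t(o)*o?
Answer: 741/7 + sqrt(6421349964414)/23793 ≈ 212.36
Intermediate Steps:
t(G) = 1 (t(G) = (2*G)/((2*G)) = (2*G)*(1/(2*G)) = 1)
l(o) = 3 + 6*o/7 (l(o) = 3 + (o/(-7) + 1*o) = 3 + (o*(-1/7) + o) = 3 + (-o/7 + o) = 3 + 6*o/7)
l(120) + sqrt(11343 + 1/(-23793)) = (3 + (6/7)*120) + sqrt(11343 + 1/(-23793)) = (3 + 720/7) + sqrt(11343 - 1/23793) = 741/7 + sqrt(269883998/23793) = 741/7 + sqrt(6421349964414)/23793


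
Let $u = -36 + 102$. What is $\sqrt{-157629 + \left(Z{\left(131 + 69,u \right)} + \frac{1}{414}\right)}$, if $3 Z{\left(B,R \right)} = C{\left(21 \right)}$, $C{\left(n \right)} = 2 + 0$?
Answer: $\frac{i \sqrt{3001873934}}{138} \approx 397.02 i$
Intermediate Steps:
$C{\left(n \right)} = 2$
$u = 66$
$Z{\left(B,R \right)} = \frac{2}{3}$ ($Z{\left(B,R \right)} = \frac{1}{3} \cdot 2 = \frac{2}{3}$)
$\sqrt{-157629 + \left(Z{\left(131 + 69,u \right)} + \frac{1}{414}\right)} = \sqrt{-157629 + \left(\frac{2}{3} + \frac{1}{414}\right)} = \sqrt{-157629 + \frac{277}{414}} = \sqrt{- \frac{65258129}{414}} = \frac{i \sqrt{3001873934}}{138}$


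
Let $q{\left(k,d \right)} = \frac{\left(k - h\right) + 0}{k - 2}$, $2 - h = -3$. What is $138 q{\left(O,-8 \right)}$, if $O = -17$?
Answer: $\frac{3036}{19} \approx 159.79$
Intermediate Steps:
$h = 5$ ($h = 2 - -3 = 2 + 3 = 5$)
$q{\left(k,d \right)} = \frac{-5 + k}{-2 + k}$ ($q{\left(k,d \right)} = \frac{\left(k - 5\right) + 0}{k - 2} = \frac{\left(k - 5\right) + 0}{-2 + k} = \frac{\left(-5 + k\right) + 0}{-2 + k} = \frac{-5 + k}{-2 + k}$)
$138 q{\left(O,-8 \right)} = 138 \frac{-5 - 17}{-2 - 17} = 138 \frac{1}{-19} \left(-22\right) = 138 \left(\left(- \frac{1}{19}\right) \left(-22\right)\right) = 138 \cdot \frac{22}{19} = \frac{3036}{19}$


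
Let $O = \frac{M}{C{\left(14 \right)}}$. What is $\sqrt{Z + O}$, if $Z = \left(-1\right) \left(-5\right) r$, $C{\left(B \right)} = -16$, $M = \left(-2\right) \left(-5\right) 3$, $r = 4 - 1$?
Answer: $\frac{\sqrt{210}}{4} \approx 3.6228$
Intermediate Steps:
$r = 3$ ($r = 4 - 1 = 3$)
$M = 30$ ($M = 10 \cdot 3 = 30$)
$Z = 15$ ($Z = \left(-1\right) \left(-5\right) 3 = 5 \cdot 3 = 15$)
$O = - \frac{15}{8}$ ($O = \frac{30}{-16} = 30 \left(- \frac{1}{16}\right) = - \frac{15}{8} \approx -1.875$)
$\sqrt{Z + O} = \sqrt{15 - \frac{15}{8}} = \sqrt{\frac{105}{8}} = \frac{\sqrt{210}}{4}$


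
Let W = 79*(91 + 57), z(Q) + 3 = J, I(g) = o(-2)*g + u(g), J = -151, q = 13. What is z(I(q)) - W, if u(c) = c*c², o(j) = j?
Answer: -11846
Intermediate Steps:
u(c) = c³
I(g) = g³ - 2*g (I(g) = -2*g + g³ = g³ - 2*g)
z(Q) = -154 (z(Q) = -3 - 151 = -154)
W = 11692 (W = 79*148 = 11692)
z(I(q)) - W = -154 - 1*11692 = -154 - 11692 = -11846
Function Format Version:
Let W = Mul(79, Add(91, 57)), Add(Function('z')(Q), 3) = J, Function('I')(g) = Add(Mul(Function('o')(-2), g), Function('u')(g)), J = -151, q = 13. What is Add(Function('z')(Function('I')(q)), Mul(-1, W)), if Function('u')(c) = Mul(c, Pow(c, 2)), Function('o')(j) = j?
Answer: -11846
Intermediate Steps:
Function('u')(c) = Pow(c, 3)
Function('I')(g) = Add(Pow(g, 3), Mul(-2, g)) (Function('I')(g) = Add(Mul(-2, g), Pow(g, 3)) = Add(Pow(g, 3), Mul(-2, g)))
Function('z')(Q) = -154 (Function('z')(Q) = Add(-3, -151) = -154)
W = 11692 (W = Mul(79, 148) = 11692)
Add(Function('z')(Function('I')(q)), Mul(-1, W)) = Add(-154, Mul(-1, 11692)) = Add(-154, -11692) = -11846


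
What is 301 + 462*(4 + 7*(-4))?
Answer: -10787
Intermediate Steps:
301 + 462*(4 + 7*(-4)) = 301 + 462*(4 - 28) = 301 + 462*(-24) = 301 - 11088 = -10787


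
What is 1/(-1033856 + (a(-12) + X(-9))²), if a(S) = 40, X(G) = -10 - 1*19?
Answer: -1/1033735 ≈ -9.6737e-7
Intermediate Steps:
X(G) = -29 (X(G) = -10 - 19 = -29)
1/(-1033856 + (a(-12) + X(-9))²) = 1/(-1033856 + (40 - 29)²) = 1/(-1033856 + 11²) = 1/(-1033856 + 121) = 1/(-1033735) = -1/1033735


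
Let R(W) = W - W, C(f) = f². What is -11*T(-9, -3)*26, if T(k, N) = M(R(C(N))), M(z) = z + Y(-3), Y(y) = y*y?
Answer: -2574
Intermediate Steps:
Y(y) = y²
R(W) = 0
M(z) = 9 + z (M(z) = z + (-3)² = z + 9 = 9 + z)
T(k, N) = 9 (T(k, N) = 9 + 0 = 9)
-11*T(-9, -3)*26 = -11*9*26 = -99*26 = -2574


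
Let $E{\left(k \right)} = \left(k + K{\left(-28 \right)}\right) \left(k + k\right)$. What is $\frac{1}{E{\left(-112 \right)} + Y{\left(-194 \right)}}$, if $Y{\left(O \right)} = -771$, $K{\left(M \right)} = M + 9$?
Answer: $\frac{1}{28573} \approx 3.4998 \cdot 10^{-5}$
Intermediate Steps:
$K{\left(M \right)} = 9 + M$
$E{\left(k \right)} = 2 k \left(-19 + k\right)$ ($E{\left(k \right)} = \left(k + \left(9 - 28\right)\right) \left(k + k\right) = \left(k - 19\right) 2 k = \left(-19 + k\right) 2 k = 2 k \left(-19 + k\right)$)
$\frac{1}{E{\left(-112 \right)} + Y{\left(-194 \right)}} = \frac{1}{2 \left(-112\right) \left(-19 - 112\right) - 771} = \frac{1}{2 \left(-112\right) \left(-131\right) - 771} = \frac{1}{29344 - 771} = \frac{1}{28573}$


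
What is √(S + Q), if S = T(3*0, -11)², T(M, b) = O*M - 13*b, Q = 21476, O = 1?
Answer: 5*√1677 ≈ 204.76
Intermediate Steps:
T(M, b) = M - 13*b (T(M, b) = 1*M - 13*b = M - 13*b)
S = 20449 (S = (3*0 - 13*(-11))² = (0 + 143)² = 143² = 20449)
√(S + Q) = √(20449 + 21476) = √41925 = 5*√1677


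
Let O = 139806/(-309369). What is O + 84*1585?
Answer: 13729749618/103123 ≈ 1.3314e+5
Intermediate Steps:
O = -46602/103123 (O = 139806*(-1/309369) = -46602/103123 ≈ -0.45191)
O + 84*1585 = -46602/103123 + 84*1585 = -46602/103123 + 133140 = 13729749618/103123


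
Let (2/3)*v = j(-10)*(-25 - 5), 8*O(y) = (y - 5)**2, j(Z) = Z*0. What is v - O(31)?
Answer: -169/2 ≈ -84.500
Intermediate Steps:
j(Z) = 0
O(y) = (-5 + y)**2/8 (O(y) = (y - 5)**2/8 = (-5 + y)**2/8)
v = 0 (v = 3*(0*(-25 - 5))/2 = 3*(0*(-30))/2 = (3/2)*0 = 0)
v - O(31) = 0 - (-5 + 31)**2/8 = 0 - 26**2/8 = 0 - 676/8 = 0 - 1*169/2 = 0 - 169/2 = -169/2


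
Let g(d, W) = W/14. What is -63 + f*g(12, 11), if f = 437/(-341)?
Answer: -27779/434 ≈ -64.007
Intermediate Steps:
g(d, W) = W/14 (g(d, W) = W*(1/14) = W/14)
f = -437/341 (f = 437*(-1/341) = -437/341 ≈ -1.2815)
-63 + f*g(12, 11) = -63 - 437*11/4774 = -63 - 437/341*11/14 = -63 - 437/434 = -27779/434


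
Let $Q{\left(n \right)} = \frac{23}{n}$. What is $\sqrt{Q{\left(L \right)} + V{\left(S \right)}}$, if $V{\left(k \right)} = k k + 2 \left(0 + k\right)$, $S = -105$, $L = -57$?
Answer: $\frac{4 \sqrt{2196039}}{57} \approx 103.99$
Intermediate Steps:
$V{\left(k \right)} = k^{2} + 2 k$
$\sqrt{Q{\left(L \right)} + V{\left(S \right)}} = \sqrt{\frac{23}{-57} - 105 \left(2 - 105\right)} = \sqrt{23 \left(- \frac{1}{57}\right) - -10815} = \sqrt{- \frac{23}{57} + 10815} = \sqrt{\frac{616432}{57}} = \frac{4 \sqrt{2196039}}{57}$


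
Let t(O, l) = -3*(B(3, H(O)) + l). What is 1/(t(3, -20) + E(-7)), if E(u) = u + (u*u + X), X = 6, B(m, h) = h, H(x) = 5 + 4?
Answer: 1/81 ≈ 0.012346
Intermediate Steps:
H(x) = 9
t(O, l) = -27 - 3*l (t(O, l) = -3*(9 + l) = -27 - 3*l)
E(u) = 6 + u + u² (E(u) = u + (u*u + 6) = u + (u² + 6) = u + (6 + u²) = 6 + u + u²)
1/(t(3, -20) + E(-7)) = 1/((-27 - 3*(-20)) + (6 - 7 + (-7)²)) = 1/((-27 + 60) + (6 - 7 + 49)) = 1/(33 + 48) = 1/81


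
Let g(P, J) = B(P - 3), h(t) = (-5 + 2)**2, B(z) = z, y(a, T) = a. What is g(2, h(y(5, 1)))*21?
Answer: -21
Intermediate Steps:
h(t) = 9 (h(t) = (-3)**2 = 9)
g(P, J) = -3 + P (g(P, J) = P - 3 = -3 + P)
g(2, h(y(5, 1)))*21 = (-3 + 2)*21 = -1*21 = -21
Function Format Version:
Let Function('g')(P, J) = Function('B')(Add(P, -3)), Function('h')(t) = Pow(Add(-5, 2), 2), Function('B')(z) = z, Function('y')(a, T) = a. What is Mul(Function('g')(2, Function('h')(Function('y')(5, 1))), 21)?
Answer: -21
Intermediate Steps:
Function('h')(t) = 9 (Function('h')(t) = Pow(-3, 2) = 9)
Function('g')(P, J) = Add(-3, P) (Function('g')(P, J) = Add(P, -3) = Add(-3, P))
Mul(Function('g')(2, Function('h')(Function('y')(5, 1))), 21) = Mul(Add(-3, 2), 21) = Mul(-1, 21) = -21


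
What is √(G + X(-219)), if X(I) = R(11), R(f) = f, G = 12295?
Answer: √12306 ≈ 110.93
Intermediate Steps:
X(I) = 11
√(G + X(-219)) = √(12295 + 11) = √12306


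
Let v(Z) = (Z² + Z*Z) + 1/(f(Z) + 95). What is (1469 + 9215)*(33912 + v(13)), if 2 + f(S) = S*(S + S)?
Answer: 157714547684/431 ≈ 3.6593e+8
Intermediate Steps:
f(S) = -2 + 2*S² (f(S) = -2 + S*(S + S) = -2 + S*(2*S) = -2 + 2*S²)
v(Z) = 1/(93 + 2*Z²) + 2*Z² (v(Z) = (Z² + Z*Z) + 1/((-2 + 2*Z²) + 95) = (Z² + Z²) + 1/(93 + 2*Z²) = 2*Z² + 1/(93 + 2*Z²) = 1/(93 + 2*Z²) + 2*Z²)
(1469 + 9215)*(33912 + v(13)) = (1469 + 9215)*(33912 + (1 + 4*13⁴ + 186*13²)/(93 + 2*13²)) = 10684*(33912 + (1 + 4*28561 + 186*169)/(93 + 2*169)) = 10684*(33912 + (1 + 114244 + 31434)/(93 + 338)) = 10684*(33912 + 145679/431) = 10684*(14761751/431) = 157714547684/431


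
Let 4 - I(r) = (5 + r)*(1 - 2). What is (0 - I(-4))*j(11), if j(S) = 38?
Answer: -190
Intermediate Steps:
I(r) = 9 + r (I(r) = 4 - (5 + r)*(1 - 2) = 4 - (5 + r)*(-1) = 4 - (-5 - r) = 4 + (5 + r) = 9 + r)
(0 - I(-4))*j(11) = (0 - (9 - 4))*38 = (0 - 1*5)*38 = (0 - 5)*38 = -5*38 = -190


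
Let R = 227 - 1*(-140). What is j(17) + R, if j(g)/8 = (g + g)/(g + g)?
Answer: 375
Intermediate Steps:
j(g) = 8 (j(g) = 8*((g + g)/(g + g)) = 8*((2*g)/((2*g))) = 8*((2*g)*(1/(2*g))) = 8*1 = 8)
R = 367 (R = 227 + 140 = 367)
j(17) + R = 8 + 367 = 375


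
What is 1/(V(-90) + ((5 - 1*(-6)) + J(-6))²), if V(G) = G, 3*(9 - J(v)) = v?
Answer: 1/394 ≈ 0.0025381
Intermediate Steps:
J(v) = 9 - v/3
1/(V(-90) + ((5 - 1*(-6)) + J(-6))²) = 1/(-90 + ((5 - 1*(-6)) + (9 - ⅓*(-6)))²) = 1/(-90 + ((5 + 6) + (9 + 2))²) = 1/(-90 + (11 + 11)²) = 1/(-90 + 22²) = 1/(-90 + 484) = 1/394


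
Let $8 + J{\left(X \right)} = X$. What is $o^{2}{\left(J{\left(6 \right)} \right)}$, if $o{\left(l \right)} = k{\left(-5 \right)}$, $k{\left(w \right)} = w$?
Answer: $25$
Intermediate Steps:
$J{\left(X \right)} = -8 + X$
$o{\left(l \right)} = -5$
$o^{2}{\left(J{\left(6 \right)} \right)} = \left(-5\right)^{2} = 25$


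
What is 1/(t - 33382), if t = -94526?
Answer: -1/127908 ≈ -7.8181e-6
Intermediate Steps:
1/(t - 33382) = 1/(-94526 - 33382) = 1/(-127908) = -1/127908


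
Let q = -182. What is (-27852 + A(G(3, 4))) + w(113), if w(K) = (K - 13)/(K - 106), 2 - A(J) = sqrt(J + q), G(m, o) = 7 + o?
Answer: -194850/7 - 3*I*sqrt(19) ≈ -27836.0 - 13.077*I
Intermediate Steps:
A(J) = 2 - sqrt(-182 + J) (A(J) = 2 - sqrt(J - 182) = 2 - sqrt(-182 + J))
w(K) = (-13 + K)/(-106 + K)
(-27852 + A(G(3, 4))) + w(113) = (-27852 + (2 - sqrt(-182 + (7 + 4)))) + (-13 + 113)/(-106 + 113) = (-27852 + (2 - sqrt(-182 + 11))) + 100/7 = (-27852 + (2 - sqrt(-171))) + (1/7)*100 = (-27852 + (2 - 3*I*sqrt(19))) + 100/7 = (-27850 - 3*I*sqrt(19)) + 100/7 = -194850/7 - 3*I*sqrt(19)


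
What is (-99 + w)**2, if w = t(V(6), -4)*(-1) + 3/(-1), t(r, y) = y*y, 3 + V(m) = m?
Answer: 13924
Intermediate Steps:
V(m) = -3 + m
t(r, y) = y**2
w = -19 (w = (-4)**2*(-1) + 3/(-1) = 16*(-1) + 3*(-1) = -16 - 3 = -19)
(-99 + w)**2 = (-99 - 19)**2 = (-118)**2 = 13924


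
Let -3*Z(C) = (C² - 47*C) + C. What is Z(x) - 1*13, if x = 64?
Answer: -397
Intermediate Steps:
Z(C) = -C²/3 + 46*C/3 (Z(C) = -((C² - 47*C) + C)/3 = -(C² - 46*C)/3 = -C²/3 + 46*C/3)
Z(x) - 1*13 = (⅓)*64*(46 - 1*64) - 1*13 = (⅓)*64*(46 - 64) - 13 = (⅓)*64*(-18) - 13 = -384 - 13 = -397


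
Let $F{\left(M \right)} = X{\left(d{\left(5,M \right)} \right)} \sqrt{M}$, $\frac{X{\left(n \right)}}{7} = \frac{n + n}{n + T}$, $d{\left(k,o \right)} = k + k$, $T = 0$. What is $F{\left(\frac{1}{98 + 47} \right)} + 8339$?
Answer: $8339 + \frac{14 \sqrt{145}}{145} \approx 8340.2$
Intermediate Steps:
$d{\left(k,o \right)} = 2 k$
$X{\left(n \right)} = 14$ ($X{\left(n \right)} = 7 \frac{n + n}{n + 0} = 7 \frac{2 n}{n} = 7 \cdot 2 = 14$)
$F{\left(M \right)} = 14 \sqrt{M}$
$F{\left(\frac{1}{98 + 47} \right)} + 8339 = 14 \sqrt{\frac{1}{98 + 47}} + 8339 = 14 \sqrt{\frac{1}{145}} + 8339 = \frac{14}{\sqrt{145}} + 8339 = 14 \frac{\sqrt{145}}{145} + 8339 = \frac{14 \sqrt{145}}{145} + 8339 = 8339 + \frac{14 \sqrt{145}}{145}$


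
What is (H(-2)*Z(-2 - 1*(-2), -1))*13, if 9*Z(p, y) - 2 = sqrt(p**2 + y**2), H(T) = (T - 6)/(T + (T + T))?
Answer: 52/9 ≈ 5.7778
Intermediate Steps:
H(T) = (-6 + T)/(3*T) (H(T) = (-6 + T)/(T + 2*T) = (-6 + T)/((3*T)) = (-6 + T)*(1/(3*T)) = (-6 + T)/(3*T))
Z(p, y) = 2/9 + sqrt(p**2 + y**2)/9
(H(-2)*Z(-2 - 1*(-2), -1))*13 = (((1/3)*(-6 - 2)/(-2))*(2/9 + sqrt((-2 - 1*(-2))**2 + (-1)**2)/9))*13 = (((1/3)*(-1/2)*(-8))*(2/9 + sqrt((-2 + 2)**2 + 1)/9))*13 = (4*(2/9 + sqrt(0**2 + 1)/9)/3)*13 = (4*(2/9 + sqrt(0 + 1)/9)/3)*13 = (4*(2/9 + sqrt(1)/9)/3)*13 = (4*(2/9 + (1/9)*1)/3)*13 = (4*(2/9 + 1/9)/3)*13 = ((4/3)*(1/3))*13 = (4/9)*13 = 52/9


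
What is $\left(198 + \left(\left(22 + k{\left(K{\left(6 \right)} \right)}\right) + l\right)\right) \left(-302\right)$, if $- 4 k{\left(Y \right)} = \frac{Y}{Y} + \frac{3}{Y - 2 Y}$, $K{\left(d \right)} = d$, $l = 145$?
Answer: $- \frac{440769}{4} \approx -1.1019 \cdot 10^{5}$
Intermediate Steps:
$k{\left(Y \right)} = - \frac{1}{4} + \frac{3}{4 Y}$ ($k{\left(Y \right)} = - \frac{\frac{Y}{Y} + \frac{3}{Y - 2 Y}}{4} = - \frac{1 + \frac{3}{\left(-1\right) Y}}{4} = - \frac{1 + 3 \left(- \frac{1}{Y}\right)}{4} = - \frac{1 - \frac{3}{Y}}{4} = - \frac{1}{4} + \frac{3}{4 Y}$)
$\left(198 + \left(\left(22 + k{\left(K{\left(6 \right)} \right)}\right) + l\right)\right) \left(-302\right) = \left(198 + \left(\left(22 + \frac{3 - 6}{4 \cdot 6}\right) + 145\right)\right) \left(-302\right) = \left(198 + \left(\left(22 + \frac{1}{4} \cdot \frac{1}{6} \left(3 - 6\right)\right) + 145\right)\right) \left(-302\right) = \left(198 + \left(\left(22 + \frac{1}{4} \cdot \frac{1}{6} \left(-3\right)\right) + 145\right)\right) \left(-302\right) = \left(198 + \left(\left(22 - \frac{1}{8}\right) + 145\right)\right) \left(-302\right) = \left(198 + \left(\frac{175}{8} + 145\right)\right) \left(-302\right) = \left(198 + \frac{1335}{8}\right) \left(-302\right) = \frac{2919}{8} \left(-302\right) = - \frac{440769}{4}$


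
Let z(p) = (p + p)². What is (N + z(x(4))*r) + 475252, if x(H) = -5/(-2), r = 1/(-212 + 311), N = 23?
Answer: 47052250/99 ≈ 4.7528e+5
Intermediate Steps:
r = 1/99 ≈ 0.010101
x(H) = 5/2 (x(H) = -5*(-½) = 5/2)
z(p) = 4*p² (z(p) = (2*p)² = 4*p²)
(N + z(x(4))*r) + 475252 = (23 + (4*(5/2)²)*(1/99)) + 475252 = (23 + (4*(25/4))*(1/99)) + 475252 = (23 + 25*(1/99)) + 475252 = (23 + 25/99) + 475252 = 2302/99 + 475252 = 47052250/99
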